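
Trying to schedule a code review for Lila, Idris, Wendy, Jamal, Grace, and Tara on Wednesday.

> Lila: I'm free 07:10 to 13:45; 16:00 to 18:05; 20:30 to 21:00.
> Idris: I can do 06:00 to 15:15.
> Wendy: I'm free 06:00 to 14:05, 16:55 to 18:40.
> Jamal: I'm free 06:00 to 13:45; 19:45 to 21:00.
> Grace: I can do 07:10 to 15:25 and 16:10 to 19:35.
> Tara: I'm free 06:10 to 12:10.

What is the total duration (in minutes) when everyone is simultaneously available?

Lila ∩ Idris: 07:10-13:45.
Lila ∩ Idris ∩ Wendy: 07:10-13:45.
Lila ∩ Idris ∩ Wendy ∩ Jamal: 07:10-13:45.
Lila ∩ Idris ∩ Wendy ∩ Jamal ∩ Grace: 07:10-13:45.
Lila ∩ Idris ∩ Wendy ∩ Jamal ∩ Grace ∩ Tara: 07:10-12:10.
Those are the intersection windows.
That's a single block of 300 minutes.

300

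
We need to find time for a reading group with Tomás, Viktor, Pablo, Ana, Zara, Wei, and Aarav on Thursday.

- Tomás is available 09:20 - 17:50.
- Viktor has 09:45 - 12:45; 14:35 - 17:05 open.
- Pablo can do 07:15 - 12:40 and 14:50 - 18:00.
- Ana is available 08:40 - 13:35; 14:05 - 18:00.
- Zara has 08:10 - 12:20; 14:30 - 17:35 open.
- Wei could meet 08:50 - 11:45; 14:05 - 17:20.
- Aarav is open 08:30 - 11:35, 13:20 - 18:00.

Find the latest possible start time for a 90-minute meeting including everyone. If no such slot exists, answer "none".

15:35

Tomás ∩ Viktor: 09:45-12:45, 14:35-17:05.
Tomás ∩ Viktor ∩ Pablo: 09:45-12:40, 14:50-17:05.
Tomás ∩ Viktor ∩ Pablo ∩ Ana: 09:45-12:40, 14:50-17:05.
Tomás ∩ Viktor ∩ Pablo ∩ Ana ∩ Zara: 09:45-12:20, 14:50-17:05.
Tomás ∩ Viktor ∩ Pablo ∩ Ana ∩ Zara ∩ Wei: 09:45-11:45, 14:50-17:05.
Tomás ∩ Viktor ∩ Pablo ∩ Ana ∩ Zara ∩ Wei ∩ Aarav: 09:45-11:35, 14:50-17:05.
Those are the intersection windows.
The last common window of at least 90 minutes is 14:50-17:05; a 90-minute meeting can start as late as 15:35 and still end by 17:05.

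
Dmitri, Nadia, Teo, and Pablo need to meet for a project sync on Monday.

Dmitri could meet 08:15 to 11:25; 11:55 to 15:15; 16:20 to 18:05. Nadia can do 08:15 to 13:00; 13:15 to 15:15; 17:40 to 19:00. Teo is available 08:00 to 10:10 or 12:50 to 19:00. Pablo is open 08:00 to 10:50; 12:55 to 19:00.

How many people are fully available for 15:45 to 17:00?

Teo and Pablo can make the full 15:45-17:00 slot — that's 2.

2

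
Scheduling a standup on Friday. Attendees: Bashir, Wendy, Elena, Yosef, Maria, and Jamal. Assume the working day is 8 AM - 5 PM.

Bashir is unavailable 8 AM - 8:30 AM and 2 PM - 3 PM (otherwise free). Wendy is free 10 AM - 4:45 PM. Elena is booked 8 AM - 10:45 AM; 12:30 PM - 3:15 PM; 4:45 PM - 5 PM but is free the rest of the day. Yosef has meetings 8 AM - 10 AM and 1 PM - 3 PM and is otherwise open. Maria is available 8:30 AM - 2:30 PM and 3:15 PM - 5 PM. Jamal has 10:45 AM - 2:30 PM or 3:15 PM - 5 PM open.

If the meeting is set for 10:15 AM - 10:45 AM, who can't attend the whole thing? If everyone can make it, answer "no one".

Bashir free: 08:30-14:00, 15:00-17:00 (invert busy blocks within the working day).
Wendy free: 10:00-16:45.
Elena free: 10:45-12:30, 15:15-16:45 (invert busy blocks within the working day).
Yosef free: 10:00-13:00, 15:00-17:00 (invert busy blocks within the working day).
Maria free: 08:30-14:30, 15:15-17:00.
Jamal free: 10:45-14:30, 15:15-17:00.
Bashir: free for 10:15-10:45. Wendy: free for 10:15-10:45. Elena: not fully free for 10:15-10:45. Yosef: free for 10:15-10:45. Maria: free for 10:15-10:45. Jamal: not fully free for 10:15-10:45.

Elena, Jamal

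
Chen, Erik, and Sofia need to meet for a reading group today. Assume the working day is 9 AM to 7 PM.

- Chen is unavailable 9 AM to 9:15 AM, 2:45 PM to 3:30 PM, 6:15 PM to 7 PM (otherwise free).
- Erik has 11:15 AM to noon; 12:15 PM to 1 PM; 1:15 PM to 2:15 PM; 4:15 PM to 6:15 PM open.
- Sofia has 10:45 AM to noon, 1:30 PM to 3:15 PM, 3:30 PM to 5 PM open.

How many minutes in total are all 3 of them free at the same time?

135

Chen free: 09:15-14:45, 15:30-18:15 (invert busy blocks within the working day).
Erik free: 11:15-12:00, 12:15-13:00, 13:15-14:15, 16:15-18:15.
Sofia free: 10:45-12:00, 13:30-15:15, 15:30-17:00.
Chen ∩ Erik: 11:15-12:00, 12:15-13:00, 13:15-14:15, 16:15-18:15.
Chen ∩ Erik ∩ Sofia: 11:15-12:00, 13:30-14:15, 16:15-17:00.
Summing the common windows: 45 + 45 + 45 = 135 minutes.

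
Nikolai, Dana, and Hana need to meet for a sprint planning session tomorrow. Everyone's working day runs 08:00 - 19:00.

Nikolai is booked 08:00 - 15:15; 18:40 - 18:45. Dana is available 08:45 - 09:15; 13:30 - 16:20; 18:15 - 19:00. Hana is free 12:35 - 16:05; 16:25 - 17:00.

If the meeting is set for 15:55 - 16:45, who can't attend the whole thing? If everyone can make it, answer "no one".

Nikolai free: 15:15-18:40, 18:45-19:00 (invert busy blocks within the working day).
Dana free: 08:45-09:15, 13:30-16:20, 18:15-19:00.
Hana free: 12:35-16:05, 16:25-17:00.
Nikolai: free for 15:55-16:45. Dana: not fully free for 15:55-16:45. Hana: not fully free for 15:55-16:45.

Dana, Hana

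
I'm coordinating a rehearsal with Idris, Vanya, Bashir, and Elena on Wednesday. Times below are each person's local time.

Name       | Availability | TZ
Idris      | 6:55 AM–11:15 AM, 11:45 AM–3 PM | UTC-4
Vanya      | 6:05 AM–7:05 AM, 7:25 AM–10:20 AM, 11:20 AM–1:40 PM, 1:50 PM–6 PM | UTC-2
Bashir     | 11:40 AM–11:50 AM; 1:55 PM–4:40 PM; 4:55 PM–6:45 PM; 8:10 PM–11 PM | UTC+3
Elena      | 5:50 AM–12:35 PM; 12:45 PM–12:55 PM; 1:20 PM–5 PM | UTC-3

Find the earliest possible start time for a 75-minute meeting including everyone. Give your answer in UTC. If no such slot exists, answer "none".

Idris in UTC: 10:55-15:15, 15:45-19:00 (add 4h to convert from UTC-4).
Vanya in UTC: 08:05-09:05, 09:25-12:20, 13:20-15:40, 15:50-20:00 (add 2h to convert from UTC-2).
Bashir in UTC: 08:40-08:50, 10:55-13:40, 13:55-15:45, 17:10-20:00 (subtract 3h to convert from UTC+3).
Elena in UTC: 08:50-15:35, 15:45-15:55, 16:20-20:00 (add 3h to convert from UTC-3).
Idris ∩ Vanya: 10:55-12:20, 13:20-15:15, 15:50-19:00.
Idris ∩ Vanya ∩ Bashir: 10:55-12:20, 13:20-13:40, 13:55-15:15, 17:10-19:00.
Idris ∩ Vanya ∩ Bashir ∩ Elena: 10:55-12:20, 13:20-13:40, 13:55-15:15, 17:10-19:00.
The first common window of at least 75 minutes is 10:55-12:20, so the earliest start is 10:55.

10:55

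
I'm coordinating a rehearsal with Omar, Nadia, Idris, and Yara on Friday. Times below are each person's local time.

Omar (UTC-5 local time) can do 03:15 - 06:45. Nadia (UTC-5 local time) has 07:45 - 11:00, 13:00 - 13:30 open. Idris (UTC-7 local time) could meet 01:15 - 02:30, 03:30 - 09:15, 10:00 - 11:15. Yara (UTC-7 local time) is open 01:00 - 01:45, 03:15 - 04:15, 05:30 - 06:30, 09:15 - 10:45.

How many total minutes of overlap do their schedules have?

0

Omar in UTC: 08:15-11:45 (add 5h to convert from UTC-5).
Nadia in UTC: 12:45-16:00, 18:00-18:30 (add 5h to convert from UTC-5).
Idris in UTC: 08:15-09:30, 10:30-16:15, 17:00-18:15 (add 7h to convert from UTC-7).
Yara in UTC: 08:00-08:45, 10:15-11:15, 12:30-13:30, 16:15-17:45 (add 7h to convert from UTC-7).
Omar ∩ Nadia: ∅.
Omar ∩ Nadia ∩ Idris: ∅.
Omar ∩ Nadia ∩ Idris ∩ Yara: ∅.
There is no time when everyone is free.
There is no common window, so the total is 0 minutes.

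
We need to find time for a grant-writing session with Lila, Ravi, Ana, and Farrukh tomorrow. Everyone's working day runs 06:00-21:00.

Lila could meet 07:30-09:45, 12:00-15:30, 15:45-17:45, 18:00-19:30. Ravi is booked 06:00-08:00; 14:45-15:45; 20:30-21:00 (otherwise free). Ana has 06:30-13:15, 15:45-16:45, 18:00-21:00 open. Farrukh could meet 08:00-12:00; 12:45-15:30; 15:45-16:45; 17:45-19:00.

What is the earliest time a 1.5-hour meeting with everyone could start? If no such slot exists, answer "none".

08:00

Lila free: 07:30-09:45, 12:00-15:30, 15:45-17:45, 18:00-19:30.
Ravi free: 08:00-14:45, 15:45-20:30 (invert busy blocks within the working day).
Ana free: 06:30-13:15, 15:45-16:45, 18:00-21:00.
Farrukh free: 08:00-12:00, 12:45-15:30, 15:45-16:45, 17:45-19:00.
Lila ∩ Ravi: 08:00-09:45, 12:00-14:45, 15:45-17:45, 18:00-19:30.
Lila ∩ Ravi ∩ Ana: 08:00-09:45, 12:00-13:15, 15:45-16:45, 18:00-19:30.
Lila ∩ Ravi ∩ Ana ∩ Farrukh: 08:00-09:45, 12:45-13:15, 15:45-16:45, 18:00-19:00.
The first common window of at least 90 minutes is 08:00-09:45, so the earliest start is 08:00.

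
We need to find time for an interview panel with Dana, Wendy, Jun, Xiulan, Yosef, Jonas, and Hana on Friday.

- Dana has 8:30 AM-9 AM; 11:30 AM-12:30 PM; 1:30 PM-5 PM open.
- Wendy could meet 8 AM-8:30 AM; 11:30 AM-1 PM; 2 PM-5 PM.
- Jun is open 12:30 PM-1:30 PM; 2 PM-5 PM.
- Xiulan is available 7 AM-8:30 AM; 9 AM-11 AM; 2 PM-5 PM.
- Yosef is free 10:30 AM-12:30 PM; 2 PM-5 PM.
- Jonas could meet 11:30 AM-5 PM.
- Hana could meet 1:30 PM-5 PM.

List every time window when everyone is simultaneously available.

14:00-17:00

Dana ∩ Wendy: 11:30-12:30, 14:00-17:00.
Dana ∩ Wendy ∩ Jun: 14:00-17:00.
Dana ∩ Wendy ∩ Jun ∩ Xiulan: 14:00-17:00.
Dana ∩ Wendy ∩ Jun ∩ Xiulan ∩ Yosef: 14:00-17:00.
Dana ∩ Wendy ∩ Jun ∩ Xiulan ∩ Yosef ∩ Jonas: 14:00-17:00.
Dana ∩ Wendy ∩ Jun ∩ Xiulan ∩ Yosef ∩ Jonas ∩ Hana: 14:00-17:00.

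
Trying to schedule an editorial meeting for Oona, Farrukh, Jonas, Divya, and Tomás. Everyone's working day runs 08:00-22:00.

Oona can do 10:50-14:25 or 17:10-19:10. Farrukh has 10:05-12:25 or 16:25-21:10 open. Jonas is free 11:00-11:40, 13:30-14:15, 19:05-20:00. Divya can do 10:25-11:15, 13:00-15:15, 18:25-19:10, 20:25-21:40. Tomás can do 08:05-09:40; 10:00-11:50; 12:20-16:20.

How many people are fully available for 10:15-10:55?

Farrukh and Tomás can make the full 10:15-10:55 slot — that's 2.

2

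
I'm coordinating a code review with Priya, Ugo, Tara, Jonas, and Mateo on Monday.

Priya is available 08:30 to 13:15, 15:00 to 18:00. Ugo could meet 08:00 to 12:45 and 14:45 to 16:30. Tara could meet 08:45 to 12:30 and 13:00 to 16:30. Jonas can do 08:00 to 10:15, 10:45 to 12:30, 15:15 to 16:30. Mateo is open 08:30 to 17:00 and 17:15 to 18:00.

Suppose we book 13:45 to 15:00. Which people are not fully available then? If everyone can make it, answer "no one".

Jonas, Priya, Ugo

Priya: not fully free for 13:45-15:00. Ugo: not fully free for 13:45-15:00. Tara: free for 13:45-15:00. Jonas: not fully free for 13:45-15:00. Mateo: free for 13:45-15:00.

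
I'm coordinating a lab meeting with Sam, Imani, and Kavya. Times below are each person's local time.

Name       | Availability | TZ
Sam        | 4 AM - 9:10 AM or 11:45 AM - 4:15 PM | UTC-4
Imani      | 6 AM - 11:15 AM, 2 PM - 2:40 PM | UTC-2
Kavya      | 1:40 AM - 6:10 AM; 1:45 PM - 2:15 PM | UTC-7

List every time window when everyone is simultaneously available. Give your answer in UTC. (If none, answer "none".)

08:40-13:10

Sam in UTC: 08:00-13:10, 15:45-20:15 (add 4h to convert from UTC-4).
Imani in UTC: 08:00-13:15, 16:00-16:40 (add 2h to convert from UTC-2).
Kavya in UTC: 08:40-13:10, 20:45-21:15 (add 7h to convert from UTC-7).
Sam ∩ Imani: 08:00-13:10, 16:00-16:40.
Sam ∩ Imani ∩ Kavya: 08:40-13:10.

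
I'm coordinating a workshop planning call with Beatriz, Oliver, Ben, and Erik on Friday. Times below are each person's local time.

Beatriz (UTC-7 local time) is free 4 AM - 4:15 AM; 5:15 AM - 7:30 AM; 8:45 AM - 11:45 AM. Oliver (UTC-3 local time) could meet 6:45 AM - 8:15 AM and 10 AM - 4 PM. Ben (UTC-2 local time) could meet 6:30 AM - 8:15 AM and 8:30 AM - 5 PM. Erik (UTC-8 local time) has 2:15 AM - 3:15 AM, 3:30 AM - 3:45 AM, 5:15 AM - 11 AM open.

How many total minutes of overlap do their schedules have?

270

Beatriz in UTC: 11:00-11:15, 12:15-14:30, 15:45-18:45 (add 7h to convert from UTC-7).
Oliver in UTC: 09:45-11:15, 13:00-19:00 (add 3h to convert from UTC-3).
Ben in UTC: 08:30-10:15, 10:30-19:00 (add 2h to convert from UTC-2).
Erik in UTC: 10:15-11:15, 11:30-11:45, 13:15-19:00 (add 8h to convert from UTC-8).
Beatriz ∩ Oliver: 11:00-11:15, 13:00-14:30, 15:45-18:45.
Beatriz ∩ Oliver ∩ Ben: 11:00-11:15, 13:00-14:30, 15:45-18:45.
Beatriz ∩ Oliver ∩ Ben ∩ Erik: 11:00-11:15, 13:15-14:30, 15:45-18:45.
Summing the common windows: 15 + 75 + 180 = 270 minutes.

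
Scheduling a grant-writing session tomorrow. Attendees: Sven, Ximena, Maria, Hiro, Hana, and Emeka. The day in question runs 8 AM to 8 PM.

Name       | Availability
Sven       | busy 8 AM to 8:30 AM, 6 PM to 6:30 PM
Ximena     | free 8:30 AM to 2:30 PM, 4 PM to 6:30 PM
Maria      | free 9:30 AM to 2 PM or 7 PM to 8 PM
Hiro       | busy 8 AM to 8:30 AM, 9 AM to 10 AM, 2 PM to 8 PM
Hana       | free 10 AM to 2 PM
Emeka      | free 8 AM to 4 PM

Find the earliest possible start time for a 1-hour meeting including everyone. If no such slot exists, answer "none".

Sven free: 08:30-18:00, 18:30-20:00 (invert busy blocks within the working day).
Ximena free: 08:30-14:30, 16:00-18:30.
Maria free: 09:30-14:00, 19:00-20:00.
Hiro free: 08:30-09:00, 10:00-14:00 (invert busy blocks within the working day).
Hana free: 10:00-14:00.
Emeka free: 08:00-16:00.
Sven ∩ Ximena: 08:30-14:30, 16:00-18:00.
Sven ∩ Ximena ∩ Maria: 09:30-14:00.
Sven ∩ Ximena ∩ Maria ∩ Hiro: 10:00-14:00.
Sven ∩ Ximena ∩ Maria ∩ Hiro ∩ Hana: 10:00-14:00.
Sven ∩ Ximena ∩ Maria ∩ Hiro ∩ Hana ∩ Emeka: 10:00-14:00.
The first common window of at least 60 minutes is 10:00-14:00, so the earliest start is 10:00.

10:00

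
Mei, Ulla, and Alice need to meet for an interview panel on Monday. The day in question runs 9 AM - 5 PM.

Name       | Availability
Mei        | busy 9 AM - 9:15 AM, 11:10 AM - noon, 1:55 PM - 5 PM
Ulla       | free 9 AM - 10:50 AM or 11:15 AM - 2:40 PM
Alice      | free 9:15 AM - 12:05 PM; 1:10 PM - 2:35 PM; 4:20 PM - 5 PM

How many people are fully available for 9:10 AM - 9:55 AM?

Mei free: 09:15-11:10, 12:00-13:55 (invert busy blocks within the working day).
Ulla free: 09:00-10:50, 11:15-14:40.
Alice free: 09:15-12:05, 13:10-14:35, 16:20-17:00.
Ulla can make the full 09:10-09:55 slot — that's 1.

1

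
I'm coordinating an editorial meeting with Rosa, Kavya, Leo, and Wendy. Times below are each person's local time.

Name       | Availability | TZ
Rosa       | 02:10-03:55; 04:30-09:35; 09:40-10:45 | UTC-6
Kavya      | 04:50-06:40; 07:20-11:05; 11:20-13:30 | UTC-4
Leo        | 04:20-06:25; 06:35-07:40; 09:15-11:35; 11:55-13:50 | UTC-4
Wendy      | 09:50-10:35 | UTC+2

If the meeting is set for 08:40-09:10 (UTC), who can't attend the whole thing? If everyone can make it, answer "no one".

Rosa in UTC: 08:10-09:55, 10:30-15:35, 15:40-16:45 (add 6h to convert from UTC-6).
Kavya in UTC: 08:50-10:40, 11:20-15:05, 15:20-17:30 (add 4h to convert from UTC-4).
Leo in UTC: 08:20-10:25, 10:35-11:40, 13:15-15:35, 15:55-17:50 (add 4h to convert from UTC-4).
Wendy in UTC: 07:50-08:35 (subtract 2h to convert from UTC+2).
Rosa: free for 08:40-09:10. Kavya: not fully free for 08:40-09:10. Leo: free for 08:40-09:10. Wendy: not fully free for 08:40-09:10.

Kavya, Wendy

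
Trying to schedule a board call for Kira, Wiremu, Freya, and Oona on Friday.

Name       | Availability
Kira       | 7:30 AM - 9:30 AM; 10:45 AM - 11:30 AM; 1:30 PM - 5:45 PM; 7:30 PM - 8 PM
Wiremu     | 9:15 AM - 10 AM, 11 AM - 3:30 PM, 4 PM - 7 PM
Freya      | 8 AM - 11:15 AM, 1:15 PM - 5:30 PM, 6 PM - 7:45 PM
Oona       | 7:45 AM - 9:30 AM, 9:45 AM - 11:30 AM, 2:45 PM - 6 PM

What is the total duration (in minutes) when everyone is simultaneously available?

165

Kira ∩ Wiremu: 09:15-09:30, 11:00-11:30, 13:30-15:30, 16:00-17:45.
Kira ∩ Wiremu ∩ Freya: 09:15-09:30, 11:00-11:15, 13:30-15:30, 16:00-17:30.
Kira ∩ Wiremu ∩ Freya ∩ Oona: 09:15-09:30, 11:00-11:15, 14:45-15:30, 16:00-17:30.
Summing the common windows: 15 + 15 + 45 + 90 = 165 minutes.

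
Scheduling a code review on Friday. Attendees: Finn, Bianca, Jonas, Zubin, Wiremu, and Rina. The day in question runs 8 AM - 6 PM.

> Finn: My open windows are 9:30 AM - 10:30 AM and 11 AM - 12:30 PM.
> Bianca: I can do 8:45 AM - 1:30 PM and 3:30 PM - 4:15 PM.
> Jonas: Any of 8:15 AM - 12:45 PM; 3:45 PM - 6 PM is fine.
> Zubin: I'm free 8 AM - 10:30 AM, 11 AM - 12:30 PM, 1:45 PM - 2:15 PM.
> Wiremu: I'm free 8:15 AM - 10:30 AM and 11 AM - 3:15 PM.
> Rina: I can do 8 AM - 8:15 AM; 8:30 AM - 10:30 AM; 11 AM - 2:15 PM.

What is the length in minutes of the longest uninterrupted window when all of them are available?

90

Finn ∩ Bianca: 09:30-10:30, 11:00-12:30.
Finn ∩ Bianca ∩ Jonas: 09:30-10:30, 11:00-12:30.
Finn ∩ Bianca ∩ Jonas ∩ Zubin: 09:30-10:30, 11:00-12:30.
Finn ∩ Bianca ∩ Jonas ∩ Zubin ∩ Wiremu: 09:30-10:30, 11:00-12:30.
Finn ∩ Bianca ∩ Jonas ∩ Zubin ∩ Wiremu ∩ Rina: 09:30-10:30, 11:00-12:30.
The longest is 11:00-12:30 at 90 minutes.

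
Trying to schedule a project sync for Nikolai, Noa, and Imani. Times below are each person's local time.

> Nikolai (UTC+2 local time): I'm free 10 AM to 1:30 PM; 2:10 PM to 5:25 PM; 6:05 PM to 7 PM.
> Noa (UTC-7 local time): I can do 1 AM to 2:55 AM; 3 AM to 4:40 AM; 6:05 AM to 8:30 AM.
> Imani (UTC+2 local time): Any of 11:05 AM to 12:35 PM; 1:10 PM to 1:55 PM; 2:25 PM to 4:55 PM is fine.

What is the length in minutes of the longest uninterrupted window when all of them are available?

Nikolai in UTC: 08:00-11:30, 12:10-15:25, 16:05-17:00 (subtract 2h to convert from UTC+2).
Noa in UTC: 08:00-09:55, 10:00-11:40, 13:05-15:30 (add 7h to convert from UTC-7).
Imani in UTC: 09:05-10:35, 11:10-11:55, 12:25-14:55 (subtract 2h to convert from UTC+2).
Nikolai ∩ Noa: 08:00-09:55, 10:00-11:30, 13:05-15:25.
Nikolai ∩ Noa ∩ Imani: 09:05-09:55, 10:00-10:35, 11:10-11:30, 13:05-14:55.
The longest is 13:05-14:55 at 110 minutes.

110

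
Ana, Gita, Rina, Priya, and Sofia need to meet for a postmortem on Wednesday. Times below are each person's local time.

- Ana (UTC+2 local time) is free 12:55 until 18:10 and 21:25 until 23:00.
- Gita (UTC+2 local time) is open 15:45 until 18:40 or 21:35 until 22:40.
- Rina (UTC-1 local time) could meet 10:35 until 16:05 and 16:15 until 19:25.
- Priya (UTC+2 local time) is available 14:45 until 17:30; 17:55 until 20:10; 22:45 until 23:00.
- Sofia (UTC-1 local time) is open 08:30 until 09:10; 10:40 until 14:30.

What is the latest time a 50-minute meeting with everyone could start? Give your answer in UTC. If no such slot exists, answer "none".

Ana in UTC: 10:55-16:10, 19:25-21:00 (subtract 2h to convert from UTC+2).
Gita in UTC: 13:45-16:40, 19:35-20:40 (subtract 2h to convert from UTC+2).
Rina in UTC: 11:35-17:05, 17:15-20:25 (add 1h to convert from UTC-1).
Priya in UTC: 12:45-15:30, 15:55-18:10, 20:45-21:00 (subtract 2h to convert from UTC+2).
Sofia in UTC: 09:30-10:10, 11:40-15:30 (add 1h to convert from UTC-1).
Ana ∩ Gita: 13:45-16:10, 19:35-20:40.
Ana ∩ Gita ∩ Rina: 13:45-16:10, 19:35-20:25.
Ana ∩ Gita ∩ Rina ∩ Priya: 13:45-15:30, 15:55-16:10.
Ana ∩ Gita ∩ Rina ∩ Priya ∩ Sofia: 13:45-15:30.
So the common availability across everyone is 13:45-15:30.
The last common window of at least 50 minutes is 13:45-15:30; a 50-minute meeting can start as late as 14:40 and still end by 15:30.

14:40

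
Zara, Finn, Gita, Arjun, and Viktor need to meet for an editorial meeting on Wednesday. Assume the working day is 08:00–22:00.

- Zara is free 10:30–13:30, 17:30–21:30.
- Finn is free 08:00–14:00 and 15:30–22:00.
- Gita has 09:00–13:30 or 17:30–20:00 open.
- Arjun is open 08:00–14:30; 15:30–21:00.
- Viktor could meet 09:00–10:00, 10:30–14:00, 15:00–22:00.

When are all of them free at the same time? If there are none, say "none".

10:30-13:30, 17:30-20:00

Zara ∩ Finn: 10:30-13:30, 17:30-21:30.
Zara ∩ Finn ∩ Gita: 10:30-13:30, 17:30-20:00.
Zara ∩ Finn ∩ Gita ∩ Arjun: 10:30-13:30, 17:30-20:00.
Zara ∩ Finn ∩ Gita ∩ Arjun ∩ Viktor: 10:30-13:30, 17:30-20:00.
So the common availability across everyone is 10:30-13:30, 17:30-20:00.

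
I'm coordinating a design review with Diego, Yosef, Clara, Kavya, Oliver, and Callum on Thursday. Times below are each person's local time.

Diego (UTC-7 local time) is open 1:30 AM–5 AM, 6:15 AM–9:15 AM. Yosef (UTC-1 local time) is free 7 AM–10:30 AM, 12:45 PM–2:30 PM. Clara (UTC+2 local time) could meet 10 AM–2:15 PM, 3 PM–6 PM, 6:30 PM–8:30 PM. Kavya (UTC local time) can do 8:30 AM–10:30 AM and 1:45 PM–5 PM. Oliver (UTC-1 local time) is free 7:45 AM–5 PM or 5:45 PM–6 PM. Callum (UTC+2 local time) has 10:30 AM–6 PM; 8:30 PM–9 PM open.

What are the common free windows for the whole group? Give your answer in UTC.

Diego in UTC: 08:30-12:00, 13:15-16:15 (add 7h to convert from UTC-7).
Yosef in UTC: 08:00-11:30, 13:45-15:30 (add 1h to convert from UTC-1).
Clara in UTC: 08:00-12:15, 13:00-16:00, 16:30-18:30 (subtract 2h to convert from UTC+2).
Kavya in UTC: 08:30-10:30, 13:45-17:00.
Oliver in UTC: 08:45-18:00, 18:45-19:00 (add 1h to convert from UTC-1).
Callum in UTC: 08:30-16:00, 18:30-19:00 (subtract 2h to convert from UTC+2).
Diego ∩ Yosef: 08:30-11:30, 13:45-15:30.
Diego ∩ Yosef ∩ Clara: 08:30-11:30, 13:45-15:30.
Diego ∩ Yosef ∩ Clara ∩ Kavya: 08:30-10:30, 13:45-15:30.
Diego ∩ Yosef ∩ Clara ∩ Kavya ∩ Oliver: 08:45-10:30, 13:45-15:30.
Diego ∩ Yosef ∩ Clara ∩ Kavya ∩ Oliver ∩ Callum: 08:45-10:30, 13:45-15:30.

08:45-10:30, 13:45-15:30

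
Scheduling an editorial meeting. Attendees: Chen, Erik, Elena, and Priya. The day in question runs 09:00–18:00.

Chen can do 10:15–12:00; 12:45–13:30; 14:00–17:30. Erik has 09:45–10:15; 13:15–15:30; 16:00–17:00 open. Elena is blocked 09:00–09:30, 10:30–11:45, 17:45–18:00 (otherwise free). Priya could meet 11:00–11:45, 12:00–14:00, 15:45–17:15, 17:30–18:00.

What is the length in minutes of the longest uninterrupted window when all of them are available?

60

Chen free: 10:15-12:00, 12:45-13:30, 14:00-17:30.
Erik free: 09:45-10:15, 13:15-15:30, 16:00-17:00.
Elena free: 09:30-10:30, 11:45-17:45 (invert busy blocks within the working day).
Priya free: 11:00-11:45, 12:00-14:00, 15:45-17:15, 17:30-18:00.
Chen ∩ Erik: 13:15-13:30, 14:00-15:30, 16:00-17:00.
Chen ∩ Erik ∩ Elena: 13:15-13:30, 14:00-15:30, 16:00-17:00.
Chen ∩ Erik ∩ Elena ∩ Priya: 13:15-13:30, 16:00-17:00.
The longest is 16:00-17:00 at 60 minutes.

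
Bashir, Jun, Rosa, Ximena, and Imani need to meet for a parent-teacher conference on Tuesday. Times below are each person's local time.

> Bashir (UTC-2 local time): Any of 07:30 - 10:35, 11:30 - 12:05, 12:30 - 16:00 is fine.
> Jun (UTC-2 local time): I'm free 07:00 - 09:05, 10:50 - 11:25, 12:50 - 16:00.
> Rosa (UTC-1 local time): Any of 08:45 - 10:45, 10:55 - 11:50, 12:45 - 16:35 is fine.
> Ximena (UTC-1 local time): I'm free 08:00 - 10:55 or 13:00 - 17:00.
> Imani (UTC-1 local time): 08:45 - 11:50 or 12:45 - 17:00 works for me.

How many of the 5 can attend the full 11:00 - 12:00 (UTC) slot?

Bashir in UTC: 09:30-12:35, 13:30-14:05, 14:30-18:00 (add 2h to convert from UTC-2).
Jun in UTC: 09:00-11:05, 12:50-13:25, 14:50-18:00 (add 2h to convert from UTC-2).
Rosa in UTC: 09:45-11:45, 11:55-12:50, 13:45-17:35 (add 1h to convert from UTC-1).
Ximena in UTC: 09:00-11:55, 14:00-18:00 (add 1h to convert from UTC-1).
Imani in UTC: 09:45-12:50, 13:45-18:00 (add 1h to convert from UTC-1).
Bashir and Imani can make the full 11:00-12:00 slot — that's 2.

2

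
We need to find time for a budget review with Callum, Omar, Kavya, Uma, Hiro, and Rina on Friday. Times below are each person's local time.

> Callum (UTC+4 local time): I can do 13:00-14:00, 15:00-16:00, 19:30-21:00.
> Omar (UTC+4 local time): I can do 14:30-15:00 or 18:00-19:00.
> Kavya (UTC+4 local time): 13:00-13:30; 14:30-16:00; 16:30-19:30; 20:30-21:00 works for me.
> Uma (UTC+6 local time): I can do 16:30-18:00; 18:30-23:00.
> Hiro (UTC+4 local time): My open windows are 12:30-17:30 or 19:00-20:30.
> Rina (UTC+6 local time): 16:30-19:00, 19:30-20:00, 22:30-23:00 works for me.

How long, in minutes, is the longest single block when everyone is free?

0

Callum in UTC: 09:00-10:00, 11:00-12:00, 15:30-17:00 (subtract 4h to convert from UTC+4).
Omar in UTC: 10:30-11:00, 14:00-15:00 (subtract 4h to convert from UTC+4).
Kavya in UTC: 09:00-09:30, 10:30-12:00, 12:30-15:30, 16:30-17:00 (subtract 4h to convert from UTC+4).
Uma in UTC: 10:30-12:00, 12:30-17:00 (subtract 6h to convert from UTC+6).
Hiro in UTC: 08:30-13:30, 15:00-16:30 (subtract 4h to convert from UTC+4).
Rina in UTC: 10:30-13:00, 13:30-14:00, 16:30-17:00 (subtract 6h to convert from UTC+6).
Callum ∩ Omar: ∅.
Callum ∩ Omar ∩ Kavya: ∅.
Callum ∩ Omar ∩ Kavya ∩ Uma: ∅.
Callum ∩ Omar ∩ Kavya ∩ Uma ∩ Hiro: ∅.
Callum ∩ Omar ∩ Kavya ∩ Uma ∩ Hiro ∩ Rina: ∅.
There is no time when everyone is free.
No common window exists, so the longest block is 0 minutes.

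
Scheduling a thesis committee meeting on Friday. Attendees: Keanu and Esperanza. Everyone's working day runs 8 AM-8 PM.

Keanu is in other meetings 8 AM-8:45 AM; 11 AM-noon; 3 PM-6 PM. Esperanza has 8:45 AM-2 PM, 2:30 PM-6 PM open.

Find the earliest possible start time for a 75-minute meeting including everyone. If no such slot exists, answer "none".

Keanu free: 08:45-11:00, 12:00-15:00, 18:00-20:00 (invert busy blocks within the working day).
Esperanza free: 08:45-14:00, 14:30-18:00.
Keanu ∩ Esperanza: 08:45-11:00, 12:00-14:00, 14:30-15:00.
Those are the intersection windows.
The first common window of at least 75 minutes is 08:45-11:00, so the earliest start is 08:45.

08:45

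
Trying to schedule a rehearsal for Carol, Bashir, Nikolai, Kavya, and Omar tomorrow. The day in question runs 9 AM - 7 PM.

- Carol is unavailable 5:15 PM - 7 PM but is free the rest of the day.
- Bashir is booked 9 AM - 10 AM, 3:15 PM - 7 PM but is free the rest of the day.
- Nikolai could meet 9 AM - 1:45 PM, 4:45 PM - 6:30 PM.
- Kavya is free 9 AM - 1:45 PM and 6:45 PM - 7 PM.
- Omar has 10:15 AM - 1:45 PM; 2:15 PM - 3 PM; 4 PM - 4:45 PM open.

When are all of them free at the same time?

Carol free: 09:00-17:15 (invert busy blocks within the working day).
Bashir free: 10:00-15:15 (invert busy blocks within the working day).
Nikolai free: 09:00-13:45, 16:45-18:30.
Kavya free: 09:00-13:45, 18:45-19:00.
Omar free: 10:15-13:45, 14:15-15:00, 16:00-16:45.
Carol ∩ Bashir: 10:00-15:15.
Carol ∩ Bashir ∩ Nikolai: 10:00-13:45.
Carol ∩ Bashir ∩ Nikolai ∩ Kavya: 10:00-13:45.
Carol ∩ Bashir ∩ Nikolai ∩ Kavya ∩ Omar: 10:15-13:45.
Those are the intersection windows.

10:15-13:45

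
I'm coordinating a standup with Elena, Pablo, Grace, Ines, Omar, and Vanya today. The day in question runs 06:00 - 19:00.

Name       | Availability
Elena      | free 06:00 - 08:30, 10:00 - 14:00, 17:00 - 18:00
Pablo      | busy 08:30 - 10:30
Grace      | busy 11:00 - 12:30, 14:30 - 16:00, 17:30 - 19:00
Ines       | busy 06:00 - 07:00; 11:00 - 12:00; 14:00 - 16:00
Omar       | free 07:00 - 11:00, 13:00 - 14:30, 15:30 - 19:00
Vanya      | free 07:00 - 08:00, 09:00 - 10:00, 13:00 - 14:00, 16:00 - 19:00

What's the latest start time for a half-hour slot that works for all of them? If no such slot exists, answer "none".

17:00

Elena free: 06:00-08:30, 10:00-14:00, 17:00-18:00.
Pablo free: 06:00-08:30, 10:30-19:00 (invert busy blocks within the working day).
Grace free: 06:00-11:00, 12:30-14:30, 16:00-17:30 (invert busy blocks within the working day).
Ines free: 07:00-11:00, 12:00-14:00, 16:00-19:00 (invert busy blocks within the working day).
Omar free: 07:00-11:00, 13:00-14:30, 15:30-19:00.
Vanya free: 07:00-08:00, 09:00-10:00, 13:00-14:00, 16:00-19:00.
Elena ∩ Pablo: 06:00-08:30, 10:30-14:00, 17:00-18:00.
Elena ∩ Pablo ∩ Grace: 06:00-08:30, 10:30-11:00, 12:30-14:00, 17:00-17:30.
Elena ∩ Pablo ∩ Grace ∩ Ines: 07:00-08:30, 10:30-11:00, 12:30-14:00, 17:00-17:30.
Elena ∩ Pablo ∩ Grace ∩ Ines ∩ Omar: 07:00-08:30, 10:30-11:00, 13:00-14:00, 17:00-17:30.
Elena ∩ Pablo ∩ Grace ∩ Ines ∩ Omar ∩ Vanya: 07:00-08:00, 13:00-14:00, 17:00-17:30.
The last common window of at least 30 minutes is 17:00-17:30; a 30-minute meeting can start as late as 17:00 and still end by 17:30.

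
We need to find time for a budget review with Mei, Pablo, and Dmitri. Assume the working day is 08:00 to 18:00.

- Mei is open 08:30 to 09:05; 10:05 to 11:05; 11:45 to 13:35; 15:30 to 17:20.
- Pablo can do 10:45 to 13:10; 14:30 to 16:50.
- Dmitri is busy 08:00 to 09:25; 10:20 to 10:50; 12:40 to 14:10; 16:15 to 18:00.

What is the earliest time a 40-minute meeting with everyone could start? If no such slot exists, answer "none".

11:45

Mei free: 08:30-09:05, 10:05-11:05, 11:45-13:35, 15:30-17:20.
Pablo free: 10:45-13:10, 14:30-16:50.
Dmitri free: 09:25-10:20, 10:50-12:40, 14:10-16:15 (invert busy blocks within the working day).
Mei ∩ Pablo: 10:45-11:05, 11:45-13:10, 15:30-16:50.
Mei ∩ Pablo ∩ Dmitri: 10:50-11:05, 11:45-12:40, 15:30-16:15.
The first common window of at least 40 minutes is 11:45-12:40, so the earliest start is 11:45.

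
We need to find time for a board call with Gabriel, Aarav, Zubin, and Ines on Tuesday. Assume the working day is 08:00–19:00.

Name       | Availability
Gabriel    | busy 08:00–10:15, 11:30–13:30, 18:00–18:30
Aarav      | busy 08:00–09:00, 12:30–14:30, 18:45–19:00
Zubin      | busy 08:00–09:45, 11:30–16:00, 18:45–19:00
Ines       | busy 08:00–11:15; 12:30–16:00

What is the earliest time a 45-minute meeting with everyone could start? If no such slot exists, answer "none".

Gabriel free: 10:15-11:30, 13:30-18:00, 18:30-19:00 (invert busy blocks within the working day).
Aarav free: 09:00-12:30, 14:30-18:45 (invert busy blocks within the working day).
Zubin free: 09:45-11:30, 16:00-18:45 (invert busy blocks within the working day).
Ines free: 11:15-12:30, 16:00-19:00 (invert busy blocks within the working day).
Gabriel ∩ Aarav: 10:15-11:30, 14:30-18:00, 18:30-18:45.
Gabriel ∩ Aarav ∩ Zubin: 10:15-11:30, 16:00-18:00, 18:30-18:45.
Gabriel ∩ Aarav ∩ Zubin ∩ Ines: 11:15-11:30, 16:00-18:00, 18:30-18:45.
The first common window of at least 45 minutes is 16:00-18:00, so the earliest start is 16:00.

16:00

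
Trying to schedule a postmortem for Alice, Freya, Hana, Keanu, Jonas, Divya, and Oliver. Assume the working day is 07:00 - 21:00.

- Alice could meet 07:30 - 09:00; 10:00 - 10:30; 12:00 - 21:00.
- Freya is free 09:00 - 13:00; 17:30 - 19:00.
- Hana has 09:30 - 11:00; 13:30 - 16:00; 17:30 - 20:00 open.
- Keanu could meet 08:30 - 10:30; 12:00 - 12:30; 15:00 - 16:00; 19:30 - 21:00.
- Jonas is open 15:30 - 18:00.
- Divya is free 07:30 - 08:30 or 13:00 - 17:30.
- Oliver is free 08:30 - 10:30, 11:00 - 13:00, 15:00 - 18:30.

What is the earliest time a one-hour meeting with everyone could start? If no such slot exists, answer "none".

none

Alice ∩ Freya: 10:00-10:30, 12:00-13:00, 17:30-19:00.
Alice ∩ Freya ∩ Hana: 10:00-10:30, 17:30-19:00.
Alice ∩ Freya ∩ Hana ∩ Keanu: 10:00-10:30.
Alice ∩ Freya ∩ Hana ∩ Keanu ∩ Jonas: ∅.
Alice ∩ Freya ∩ Hana ∩ Keanu ∩ Jonas ∩ Divya: ∅.
Alice ∩ Freya ∩ Hana ∩ Keanu ∩ Jonas ∩ Divya ∩ Oliver: ∅.
There is no time when everyone is free.
No common window is at least 60 minutes long.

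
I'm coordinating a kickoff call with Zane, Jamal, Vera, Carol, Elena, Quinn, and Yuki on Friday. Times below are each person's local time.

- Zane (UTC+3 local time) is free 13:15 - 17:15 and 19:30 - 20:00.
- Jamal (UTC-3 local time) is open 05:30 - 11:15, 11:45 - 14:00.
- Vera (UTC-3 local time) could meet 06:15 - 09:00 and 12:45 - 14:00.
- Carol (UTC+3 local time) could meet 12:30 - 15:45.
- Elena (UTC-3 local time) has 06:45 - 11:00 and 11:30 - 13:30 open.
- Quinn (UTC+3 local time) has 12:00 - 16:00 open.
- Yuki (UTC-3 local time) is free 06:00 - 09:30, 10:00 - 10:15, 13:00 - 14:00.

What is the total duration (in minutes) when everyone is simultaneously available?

Zane in UTC: 10:15-14:15, 16:30-17:00 (subtract 3h to convert from UTC+3).
Jamal in UTC: 08:30-14:15, 14:45-17:00 (add 3h to convert from UTC-3).
Vera in UTC: 09:15-12:00, 15:45-17:00 (add 3h to convert from UTC-3).
Carol in UTC: 09:30-12:45 (subtract 3h to convert from UTC+3).
Elena in UTC: 09:45-14:00, 14:30-16:30 (add 3h to convert from UTC-3).
Quinn in UTC: 09:00-13:00 (subtract 3h to convert from UTC+3).
Yuki in UTC: 09:00-12:30, 13:00-13:15, 16:00-17:00 (add 3h to convert from UTC-3).
Zane ∩ Jamal: 10:15-14:15, 16:30-17:00.
Zane ∩ Jamal ∩ Vera: 10:15-12:00, 16:30-17:00.
Zane ∩ Jamal ∩ Vera ∩ Carol: 10:15-12:00.
Zane ∩ Jamal ∩ Vera ∩ Carol ∩ Elena: 10:15-12:00.
Zane ∩ Jamal ∩ Vera ∩ Carol ∩ Elena ∩ Quinn: 10:15-12:00.
Zane ∩ Jamal ∩ Vera ∩ Carol ∩ Elena ∩ Quinn ∩ Yuki: 10:15-12:00.
Those are the intersection windows.
That's a single block of 105 minutes.

105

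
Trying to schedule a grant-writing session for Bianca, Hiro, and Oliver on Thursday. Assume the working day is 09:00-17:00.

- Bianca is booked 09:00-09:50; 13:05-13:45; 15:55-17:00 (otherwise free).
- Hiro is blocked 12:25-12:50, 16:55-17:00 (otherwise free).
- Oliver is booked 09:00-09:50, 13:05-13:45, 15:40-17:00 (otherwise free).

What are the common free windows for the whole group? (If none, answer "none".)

Bianca free: 09:50-13:05, 13:45-15:55 (invert busy blocks within the working day).
Hiro free: 09:00-12:25, 12:50-16:55 (invert busy blocks within the working day).
Oliver free: 09:50-13:05, 13:45-15:40 (invert busy blocks within the working day).
Bianca ∩ Hiro: 09:50-12:25, 12:50-13:05, 13:45-15:55.
Bianca ∩ Hiro ∩ Oliver: 09:50-12:25, 12:50-13:05, 13:45-15:40.

09:50-12:25, 12:50-13:05, 13:45-15:40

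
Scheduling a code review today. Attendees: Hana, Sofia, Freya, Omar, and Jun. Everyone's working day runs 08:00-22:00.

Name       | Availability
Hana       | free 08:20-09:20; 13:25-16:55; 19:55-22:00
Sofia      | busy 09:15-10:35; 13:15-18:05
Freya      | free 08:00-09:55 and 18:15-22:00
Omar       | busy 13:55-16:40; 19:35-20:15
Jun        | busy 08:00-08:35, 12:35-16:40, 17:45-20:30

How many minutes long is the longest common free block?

Hana free: 08:20-09:20, 13:25-16:55, 19:55-22:00.
Sofia free: 08:00-09:15, 10:35-13:15, 18:05-22:00 (invert busy blocks within the working day).
Freya free: 08:00-09:55, 18:15-22:00.
Omar free: 08:00-13:55, 16:40-19:35, 20:15-22:00 (invert busy blocks within the working day).
Jun free: 08:35-12:35, 16:40-17:45, 20:30-22:00 (invert busy blocks within the working day).
Hana ∩ Sofia: 08:20-09:15, 19:55-22:00.
Hana ∩ Sofia ∩ Freya: 08:20-09:15, 19:55-22:00.
Hana ∩ Sofia ∩ Freya ∩ Omar: 08:20-09:15, 20:15-22:00.
Hana ∩ Sofia ∩ Freya ∩ Omar ∩ Jun: 08:35-09:15, 20:30-22:00.
The longest is 20:30-22:00 at 90 minutes.

90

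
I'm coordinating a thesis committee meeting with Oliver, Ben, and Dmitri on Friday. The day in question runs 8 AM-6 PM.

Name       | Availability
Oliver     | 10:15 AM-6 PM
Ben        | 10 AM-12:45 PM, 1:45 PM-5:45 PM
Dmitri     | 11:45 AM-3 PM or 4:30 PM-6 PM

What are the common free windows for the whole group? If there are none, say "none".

11:45-12:45, 13:45-15:00, 16:30-17:45

Oliver ∩ Ben: 10:15-12:45, 13:45-17:45.
Oliver ∩ Ben ∩ Dmitri: 11:45-12:45, 13:45-15:00, 16:30-17:45.
So the common availability across everyone is 11:45-12:45, 13:45-15:00, 16:30-17:45.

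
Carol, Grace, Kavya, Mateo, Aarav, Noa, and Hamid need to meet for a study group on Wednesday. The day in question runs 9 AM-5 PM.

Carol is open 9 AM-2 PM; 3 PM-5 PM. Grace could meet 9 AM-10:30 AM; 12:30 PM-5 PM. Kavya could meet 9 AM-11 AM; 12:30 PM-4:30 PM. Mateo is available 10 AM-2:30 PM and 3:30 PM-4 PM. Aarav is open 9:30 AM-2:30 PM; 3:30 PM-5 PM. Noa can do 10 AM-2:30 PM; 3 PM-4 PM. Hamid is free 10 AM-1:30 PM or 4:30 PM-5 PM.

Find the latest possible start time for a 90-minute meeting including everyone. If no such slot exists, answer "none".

Carol ∩ Grace: 09:00-10:30, 12:30-14:00, 15:00-17:00.
Carol ∩ Grace ∩ Kavya: 09:00-10:30, 12:30-14:00, 15:00-16:30.
Carol ∩ Grace ∩ Kavya ∩ Mateo: 10:00-10:30, 12:30-14:00, 15:30-16:00.
Carol ∩ Grace ∩ Kavya ∩ Mateo ∩ Aarav: 10:00-10:30, 12:30-14:00, 15:30-16:00.
Carol ∩ Grace ∩ Kavya ∩ Mateo ∩ Aarav ∩ Noa: 10:00-10:30, 12:30-14:00, 15:30-16:00.
Carol ∩ Grace ∩ Kavya ∩ Mateo ∩ Aarav ∩ Noa ∩ Hamid: 10:00-10:30, 12:30-13:30.
Those are the intersection windows.
No common window is at least 90 minutes long.

none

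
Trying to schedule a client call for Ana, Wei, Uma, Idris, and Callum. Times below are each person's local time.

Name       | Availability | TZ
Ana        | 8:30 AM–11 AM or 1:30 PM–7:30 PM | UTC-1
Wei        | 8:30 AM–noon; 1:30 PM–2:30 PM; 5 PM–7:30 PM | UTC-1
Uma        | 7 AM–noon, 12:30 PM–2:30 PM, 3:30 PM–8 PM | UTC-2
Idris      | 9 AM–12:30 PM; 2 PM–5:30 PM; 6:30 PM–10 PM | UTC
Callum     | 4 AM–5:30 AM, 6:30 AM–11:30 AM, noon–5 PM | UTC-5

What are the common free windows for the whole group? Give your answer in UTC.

Ana in UTC: 09:30-12:00, 14:30-20:30 (add 1h to convert from UTC-1).
Wei in UTC: 09:30-13:00, 14:30-15:30, 18:00-20:30 (add 1h to convert from UTC-1).
Uma in UTC: 09:00-14:00, 14:30-16:30, 17:30-22:00 (add 2h to convert from UTC-2).
Idris in UTC: 09:00-12:30, 14:00-17:30, 18:30-22:00.
Callum in UTC: 09:00-10:30, 11:30-16:30, 17:00-22:00 (add 5h to convert from UTC-5).
Ana ∩ Wei: 09:30-12:00, 14:30-15:30, 18:00-20:30.
Ana ∩ Wei ∩ Uma: 09:30-12:00, 14:30-15:30, 18:00-20:30.
Ana ∩ Wei ∩ Uma ∩ Idris: 09:30-12:00, 14:30-15:30, 18:30-20:30.
Ana ∩ Wei ∩ Uma ∩ Idris ∩ Callum: 09:30-10:30, 11:30-12:00, 14:30-15:30, 18:30-20:30.

09:30-10:30, 11:30-12:00, 14:30-15:30, 18:30-20:30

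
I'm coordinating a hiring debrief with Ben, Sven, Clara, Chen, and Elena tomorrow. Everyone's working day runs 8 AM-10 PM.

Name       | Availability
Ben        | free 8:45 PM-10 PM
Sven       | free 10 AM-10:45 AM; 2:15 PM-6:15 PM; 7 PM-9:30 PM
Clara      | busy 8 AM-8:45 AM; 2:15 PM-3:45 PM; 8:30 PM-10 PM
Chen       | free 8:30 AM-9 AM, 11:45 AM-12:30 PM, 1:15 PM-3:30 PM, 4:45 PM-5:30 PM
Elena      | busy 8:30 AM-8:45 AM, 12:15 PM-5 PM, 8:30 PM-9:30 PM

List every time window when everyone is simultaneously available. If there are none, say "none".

Ben free: 20:45-22:00.
Sven free: 10:00-10:45, 14:15-18:15, 19:00-21:30.
Clara free: 08:45-14:15, 15:45-20:30 (invert busy blocks within the working day).
Chen free: 08:30-09:00, 11:45-12:30, 13:15-15:30, 16:45-17:30.
Elena free: 08:00-08:30, 08:45-12:15, 17:00-20:30, 21:30-22:00 (invert busy blocks within the working day).
Ben ∩ Sven: 20:45-21:30.
Ben ∩ Sven ∩ Clara: ∅.
Ben ∩ Sven ∩ Clara ∩ Chen: ∅.
Ben ∩ Sven ∩ Clara ∩ Chen ∩ Elena: ∅.
There is no time when everyone is free.

none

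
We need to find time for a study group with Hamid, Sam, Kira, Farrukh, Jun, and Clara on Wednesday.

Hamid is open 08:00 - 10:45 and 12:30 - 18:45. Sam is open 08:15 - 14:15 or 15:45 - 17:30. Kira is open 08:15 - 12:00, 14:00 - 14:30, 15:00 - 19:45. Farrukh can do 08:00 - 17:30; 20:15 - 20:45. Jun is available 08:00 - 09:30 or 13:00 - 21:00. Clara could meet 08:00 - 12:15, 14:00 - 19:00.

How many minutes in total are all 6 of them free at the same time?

Hamid ∩ Sam: 08:15-10:45, 12:30-14:15, 15:45-17:30.
Hamid ∩ Sam ∩ Kira: 08:15-10:45, 14:00-14:15, 15:45-17:30.
Hamid ∩ Sam ∩ Kira ∩ Farrukh: 08:15-10:45, 14:00-14:15, 15:45-17:30.
Hamid ∩ Sam ∩ Kira ∩ Farrukh ∩ Jun: 08:15-09:30, 14:00-14:15, 15:45-17:30.
Hamid ∩ Sam ∩ Kira ∩ Farrukh ∩ Jun ∩ Clara: 08:15-09:30, 14:00-14:15, 15:45-17:30.
Summing the common windows: 75 + 15 + 105 = 195 minutes.

195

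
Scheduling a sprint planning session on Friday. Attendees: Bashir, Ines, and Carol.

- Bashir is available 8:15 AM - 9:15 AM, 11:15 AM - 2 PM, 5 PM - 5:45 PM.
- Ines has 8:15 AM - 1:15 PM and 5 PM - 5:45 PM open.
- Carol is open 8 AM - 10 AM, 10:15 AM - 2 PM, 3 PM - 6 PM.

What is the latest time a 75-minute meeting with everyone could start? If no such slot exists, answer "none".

Bashir ∩ Ines: 08:15-09:15, 11:15-13:15, 17:00-17:45.
Bashir ∩ Ines ∩ Carol: 08:15-09:15, 11:15-13:15, 17:00-17:45.
The last common window of at least 75 minutes is 11:15-13:15; a 75-minute meeting can start as late as 12:00 and still end by 13:15.

12:00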